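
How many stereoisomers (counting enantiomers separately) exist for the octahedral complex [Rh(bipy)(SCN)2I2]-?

In an octahedral complex each vertex has one trans partner and four cis neighbours.
Each bipy is bidentate and must span two cis positions.
Working through the distinct placements yields 3 geometric isomers: SCN cis, I trans; SCN cis, I cis (chiral); SCN trans, I cis.
One of these lacks any improper symmetry element and so occurs as an enantiomeric pair, giving 3 + 1 = 4 stereoisomers in total.

4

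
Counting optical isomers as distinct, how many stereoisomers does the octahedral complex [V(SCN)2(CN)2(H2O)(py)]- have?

There are 6 geometric isomers: SCN cis, CN trans; SCN trans, CN trans; SCN cis, CN cis (3 arrangements, 2 chiral); SCN trans, CN cis.
Of these, 2 lack any improper symmetry element and so occur as enantiomeric pairs, giving 6 + 2 = 8 stereoisomers in total.

8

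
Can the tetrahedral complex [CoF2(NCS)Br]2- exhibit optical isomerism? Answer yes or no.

All four vertices of a tetrahedron are equivalent and mutually adjacent, so cis/trans isomerism cannot arise.
Only one geometric arrangement is possible.

no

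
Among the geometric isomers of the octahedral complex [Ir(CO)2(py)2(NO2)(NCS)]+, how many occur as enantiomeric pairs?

2

In an octahedral complex each vertex has one trans partner and four cis neighbours.
Working through the distinct placements yields 6 geometric isomers: CO trans, py trans; CO trans, py cis; CO cis, py trans; CO cis, py cis (3 arrangements, 2 chiral).
Of these, 2 lack any improper symmetry element and so occur as enantiomeric pairs, giving 6 + 2 = 8 stereoisomers in total.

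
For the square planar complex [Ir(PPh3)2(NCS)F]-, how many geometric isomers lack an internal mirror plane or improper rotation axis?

In a square planar complex each vertex has one trans partner and two cis neighbours.
Systematic placement gives 2 geometric isomers: PPh3 cis; PPh3 trans.
Each arrangement has an internal mirror plane or centre of symmetry, so none is chiral.

0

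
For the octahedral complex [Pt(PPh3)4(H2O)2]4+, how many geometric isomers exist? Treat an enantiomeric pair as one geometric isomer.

2

Working through the distinct placements yields 2 geometric isomers: H2O trans; H2O cis.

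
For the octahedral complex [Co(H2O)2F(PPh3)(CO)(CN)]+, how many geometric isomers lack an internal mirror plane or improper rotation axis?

6

Exhaustive case analysis gives 9 geometric isomers.
Of these, 6 lack any improper symmetry element and so occur as enantiomeric pairs, giving 9 + 6 = 15 stereoisomers in total.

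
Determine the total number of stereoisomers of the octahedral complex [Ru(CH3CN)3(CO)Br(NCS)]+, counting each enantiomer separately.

5

The six octahedral sites form three mutually perpendicular trans pairs.
Systematic placement gives 4 geometric isomers: CH3CN mer (3 arrangements); CH3CN fac (chiral).
One of these lacks any improper symmetry element and so occurs as an enantiomeric pair, giving 4 + 1 = 5 stereoisomers in total.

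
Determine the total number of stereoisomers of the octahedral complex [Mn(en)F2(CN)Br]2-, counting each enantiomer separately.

Each en is bidentate and must span two cis positions.
Working through the distinct placements yields 4 geometric isomers: F cis (3 arrangements, 2 chiral); F trans.
Of these, 2 lack any improper symmetry element and so occur as enantiomeric pairs, giving 4 + 2 = 6 stereoisomers in total.

6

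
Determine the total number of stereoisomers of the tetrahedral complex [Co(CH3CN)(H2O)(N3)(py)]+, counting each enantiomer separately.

2

All four vertices of a tetrahedron are equivalent and mutually adjacent, so cis/trans isomerism cannot arise.
Only one geometric arrangement is possible; it has no improper symmetry element, so it exists as a pair of enantiomers (2 stereoisomers).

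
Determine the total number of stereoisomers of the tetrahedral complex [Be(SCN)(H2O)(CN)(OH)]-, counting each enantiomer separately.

2

All four vertices of a tetrahedron are equivalent and mutually adjacent, so cis/trans isomerism cannot arise.
Only one geometric arrangement is possible; it has no improper symmetry element, so it exists as a pair of enantiomers (2 stereoisomers).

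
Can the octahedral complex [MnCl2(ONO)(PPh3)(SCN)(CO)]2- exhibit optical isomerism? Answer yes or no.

yes

Placing the ligands in turn and identifying arrangements related by rotation or reflection leaves 9 distinct geometric isomers.
Of these, 6 lack any improper symmetry element and so occur as enantiomeric pairs, giving 9 + 6 = 15 stereoisomers in total.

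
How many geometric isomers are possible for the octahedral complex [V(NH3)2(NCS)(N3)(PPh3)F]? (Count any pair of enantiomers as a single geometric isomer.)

9

An octahedron has six vertices in three trans pairs; every non-trans pair is cis.
Systematic enumeration (placing each ligand type in turn and discarding arrangements equivalent by rotation or reflection) gives 9 geometric isomers.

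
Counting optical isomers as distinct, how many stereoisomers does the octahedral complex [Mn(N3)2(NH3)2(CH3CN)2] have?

The six octahedral sites form three mutually perpendicular trans pairs.
The distinct arrangements are (5 in all): N3 trans, NH3 trans, CH3CN trans; N3 cis, NH3 cis, CH3CN trans; N3 cis, NH3 trans, CH3CN cis; N3 cis, NH3 cis, CH3CN cis (chiral); N3 trans, NH3 cis, CH3CN cis.
One of these lacks any improper symmetry element and so occurs as an enantiomeric pair, giving 5 + 1 = 6 stereoisomers in total.

6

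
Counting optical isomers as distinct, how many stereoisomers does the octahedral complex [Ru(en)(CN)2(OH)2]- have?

4

An octahedron has six vertices in three trans pairs; every non-trans pair is cis.
Each en is bidentate and must span two cis positions.
There are 3 geometric isomers: CN trans, OH cis; CN cis, OH cis (chiral); CN cis, OH trans.
One of these lacks any improper symmetry element and so occurs as an enantiomeric pair, giving 3 + 1 = 4 stereoisomers in total.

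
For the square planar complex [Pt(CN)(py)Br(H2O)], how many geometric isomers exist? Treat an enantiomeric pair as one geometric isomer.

In a square planar complex each vertex has one trans partner and two cis neighbours.
Systematic placement gives 3 geometric isomers: (Br/H2O trans, CN/py trans); (Br/py trans, CN/H2O trans); (Br/CN trans, H2O/py trans).

3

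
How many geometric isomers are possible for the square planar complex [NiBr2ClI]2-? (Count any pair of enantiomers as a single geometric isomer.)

A square has two trans pairs of vertices; adjacent vertices are cis.
The distinct arrangements are (2 in all): Br cis; Br trans.

2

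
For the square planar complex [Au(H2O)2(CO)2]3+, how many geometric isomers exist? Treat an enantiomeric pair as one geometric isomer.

Systematic placement gives 2 geometric isomers: H2O cis; H2O trans.

2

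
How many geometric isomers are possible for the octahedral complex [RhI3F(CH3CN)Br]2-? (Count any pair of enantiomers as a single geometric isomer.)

4

An octahedron has six vertices in three trans pairs; every non-trans pair is cis.
There are 4 geometric isomers: I mer (3 arrangements); I fac (chiral).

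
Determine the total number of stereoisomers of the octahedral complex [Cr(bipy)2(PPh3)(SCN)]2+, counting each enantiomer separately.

An octahedron has six vertices in three trans pairs; every non-trans pair is cis.
Each bipy is bidentate and must span two cis positions.
The distinct arrangements are (2 in all): PPh3 and SCN mutually trans; PPh3 and SCN mutually cis (chiral).
One of these lacks any improper symmetry element and so occurs as an enantiomeric pair, giving 2 + 1 = 3 stereoisomers in total.

3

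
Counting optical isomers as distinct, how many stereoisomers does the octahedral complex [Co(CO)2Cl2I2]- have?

In an octahedral complex each vertex has one trans partner and four cis neighbours.
The distinct arrangements are (5 in all): CO trans, Cl trans, I trans; CO trans, Cl cis, I cis; CO cis, Cl cis, I trans; CO cis, Cl cis, I cis (chiral); CO cis, Cl trans, I cis.
One of these lacks any improper symmetry element and so occurs as an enantiomeric pair, giving 5 + 1 = 6 stereoisomers in total.

6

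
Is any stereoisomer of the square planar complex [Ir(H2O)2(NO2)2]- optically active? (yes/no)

A square has two trans pairs of vertices; adjacent vertices are cis.
Working through the distinct placements yields 2 geometric isomers: H2O cis; H2O trans.
Each arrangement has an internal mirror plane or centre of symmetry, so none is chiral.

no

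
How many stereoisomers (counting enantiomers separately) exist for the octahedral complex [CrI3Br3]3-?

2

An octahedron has six vertices in three trans pairs; every non-trans pair is cis.
Systematic placement gives 2 geometric isomers: I mer; I fac.
Each arrangement has an internal mirror plane or centre of symmetry, so none is chiral.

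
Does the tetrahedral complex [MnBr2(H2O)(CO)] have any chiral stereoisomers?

no

In a tetrahedral complex all four positions are equivalent and every pair of ligands is adjacent — there is no cis/trans distinction.
Only one geometric arrangement is possible.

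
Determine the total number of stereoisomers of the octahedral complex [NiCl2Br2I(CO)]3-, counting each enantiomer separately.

8

The six octahedral sites form three mutually perpendicular trans pairs.
The distinct arrangements are (6 in all): Cl cis, Br trans; Cl trans, Br trans; Cl cis, Br cis (3 arrangements, 2 chiral); Cl trans, Br cis.
Of these, 2 lack any improper symmetry element and so occur as enantiomeric pairs, giving 6 + 2 = 8 stereoisomers in total.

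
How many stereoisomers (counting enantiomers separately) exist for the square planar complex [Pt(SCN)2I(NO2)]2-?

A square has two trans pairs of vertices; adjacent vertices are cis.
There are 2 geometric isomers: SCN cis; SCN trans.
Each arrangement has an internal mirror plane or centre of symmetry, so none is chiral.

2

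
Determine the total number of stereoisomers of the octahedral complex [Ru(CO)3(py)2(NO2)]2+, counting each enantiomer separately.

An octahedron has six vertices in three trans pairs; every non-trans pair is cis.
The distinct arrangements are (3 in all): CO mer, py trans; CO mer, py cis; CO fac, py cis.
Each arrangement has an internal mirror plane or centre of symmetry, so none is chiral.

3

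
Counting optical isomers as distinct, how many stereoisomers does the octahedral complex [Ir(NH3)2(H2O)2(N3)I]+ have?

An octahedron has six vertices in three trans pairs; every non-trans pair is cis.
The distinct arrangements are (6 in all): NH3 trans, H2O trans; NH3 cis, H2O trans; NH3 trans, H2O cis; NH3 cis, H2O cis (3 arrangements, 2 chiral).
Of these, 2 lack any improper symmetry element and so occur as enantiomeric pairs, giving 6 + 2 = 8 stereoisomers in total.

8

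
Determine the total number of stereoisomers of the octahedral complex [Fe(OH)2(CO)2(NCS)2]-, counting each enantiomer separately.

In an octahedral complex each vertex has one trans partner and four cis neighbours.
The distinct arrangements are (5 in all): OH trans, CO trans, NCS trans; OH cis, CO trans, NCS cis; OH trans, CO cis, NCS cis; OH cis, CO cis, NCS cis (chiral); OH cis, CO cis, NCS trans.
One of these lacks any improper symmetry element and so occurs as an enantiomeric pair, giving 5 + 1 = 6 stereoisomers in total.

6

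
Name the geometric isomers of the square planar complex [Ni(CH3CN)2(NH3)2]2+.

Working through the distinct placements yields 2 geometric isomers: CH3CN cis; CH3CN trans.

cis and trans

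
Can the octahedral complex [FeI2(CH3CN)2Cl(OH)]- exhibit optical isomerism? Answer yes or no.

yes

In an octahedral complex each vertex has one trans partner and four cis neighbours.
There are 6 geometric isomers: I cis, CH3CN trans; I trans, CH3CN trans; I cis, CH3CN cis (3 arrangements, 2 chiral); I trans, CH3CN cis.
Of these, 2 lack any improper symmetry element and so occur as enantiomeric pairs, giving 6 + 2 = 8 stereoisomers in total.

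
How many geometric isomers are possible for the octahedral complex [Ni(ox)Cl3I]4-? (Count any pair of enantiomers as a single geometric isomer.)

The six octahedral sites form three mutually perpendicular trans pairs.
Each ox is bidentate and must span two cis positions.
Systematic placement gives 2 geometric isomers: Cl mer; Cl fac.

2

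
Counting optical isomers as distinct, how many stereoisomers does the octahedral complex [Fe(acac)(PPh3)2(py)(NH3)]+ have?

The six octahedral sites form three mutually perpendicular trans pairs.
Each acac is bidentate and must span two cis positions.
Working through the distinct placements yields 4 geometric isomers: PPh3 cis (3 arrangements, 2 chiral); PPh3 trans.
Of these, 2 lack any improper symmetry element and so occur as enantiomeric pairs, giving 4 + 2 = 6 stereoisomers in total.

6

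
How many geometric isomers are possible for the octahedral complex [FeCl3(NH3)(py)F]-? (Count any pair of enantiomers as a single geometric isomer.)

4

An octahedron has six vertices in three trans pairs; every non-trans pair is cis.
There are 4 geometric isomers: Cl mer (3 arrangements); Cl fac (chiral).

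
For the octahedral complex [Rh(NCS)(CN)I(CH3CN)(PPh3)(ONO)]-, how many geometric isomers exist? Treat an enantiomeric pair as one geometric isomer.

15

An octahedron has six vertices in three trans pairs; every non-trans pair is cis.
Systematic enumeration (placing each ligand type in turn and discarding arrangements equivalent by rotation or reflection) gives 15 geometric isomers.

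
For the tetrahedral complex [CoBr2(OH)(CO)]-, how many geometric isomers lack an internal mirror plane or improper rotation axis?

0

Only one geometric arrangement is possible.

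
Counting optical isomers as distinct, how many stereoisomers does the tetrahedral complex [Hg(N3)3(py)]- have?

1

All four vertices of a tetrahedron are equivalent and mutually adjacent, so cis/trans isomerism cannot arise.
Only one geometric arrangement is possible.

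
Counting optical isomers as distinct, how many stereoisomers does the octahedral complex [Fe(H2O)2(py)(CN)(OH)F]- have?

In an octahedral complex each vertex has one trans partner and four cis neighbours.
Systematic enumeration (placing each ligand type in turn and discarding arrangements equivalent by rotation or reflection) gives 9 geometric isomers.
Of these, 6 lack any improper symmetry element and so occur as enantiomeric pairs, giving 9 + 6 = 15 stereoisomers in total.

15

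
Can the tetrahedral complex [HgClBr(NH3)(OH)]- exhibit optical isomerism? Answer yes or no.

All four vertices of a tetrahedron are equivalent and mutually adjacent, so cis/trans isomerism cannot arise.
Only one geometric arrangement is possible; it has no improper symmetry element, so it exists as a pair of enantiomers (2 stereoisomers).

yes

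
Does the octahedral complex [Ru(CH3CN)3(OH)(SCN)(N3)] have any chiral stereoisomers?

Systematic placement gives 4 geometric isomers: CH3CN mer (3 arrangements); CH3CN fac (chiral).
One of these lacks any improper symmetry element and so occurs as an enantiomeric pair, giving 4 + 1 = 5 stereoisomers in total.

yes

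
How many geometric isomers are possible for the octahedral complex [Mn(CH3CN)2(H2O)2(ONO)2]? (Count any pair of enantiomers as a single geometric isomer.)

5

There are 5 geometric isomers: CH3CN trans, H2O trans, ONO trans; CH3CN trans, H2O cis, ONO cis; CH3CN cis, H2O cis, ONO trans; CH3CN cis, H2O cis, ONO cis (chiral); CH3CN cis, H2O trans, ONO cis.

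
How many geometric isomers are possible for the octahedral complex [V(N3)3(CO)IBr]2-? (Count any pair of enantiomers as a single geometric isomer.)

In an octahedral complex each vertex has one trans partner and four cis neighbours.
The distinct arrangements are (4 in all): N3 mer (3 arrangements); N3 fac (chiral).

4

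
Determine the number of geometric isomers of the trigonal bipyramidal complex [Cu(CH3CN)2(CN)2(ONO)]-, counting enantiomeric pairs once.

In a trigonal bipyramid the two axial positions differ from the three equatorial ones.
Systematic enumeration (placing each ligand type in turn and discarding arrangements equivalent by rotation or reflection) gives 5 geometric isomers.

5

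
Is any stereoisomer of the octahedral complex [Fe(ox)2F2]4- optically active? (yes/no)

Each ox is bidentate and must span two cis positions.
There are 2 geometric isomers: F trans; F cis (chiral).
One of these lacks any improper symmetry element and so occurs as an enantiomeric pair, giving 2 + 1 = 3 stereoisomers in total.

yes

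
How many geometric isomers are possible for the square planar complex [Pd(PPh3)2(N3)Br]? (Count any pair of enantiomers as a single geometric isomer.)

In a square planar complex each vertex has one trans partner and two cis neighbours.
The distinct arrangements are (2 in all): PPh3 cis; PPh3 trans.

2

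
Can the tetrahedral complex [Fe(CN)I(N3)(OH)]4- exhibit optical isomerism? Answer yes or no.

All four vertices of a tetrahedron are equivalent and mutually adjacent, so cis/trans isomerism cannot arise.
Only one geometric arrangement is possible; it has no improper symmetry element, so it exists as a pair of enantiomers (2 stereoisomers).

yes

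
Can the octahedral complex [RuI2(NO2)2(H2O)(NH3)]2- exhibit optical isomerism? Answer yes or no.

There are 6 geometric isomers: I cis, NO2 trans; I cis, NO2 cis (3 arrangements, 2 chiral); I trans, NO2 trans; I trans, NO2 cis.
Of these, 2 lack any improper symmetry element and so occur as enantiomeric pairs, giving 6 + 2 = 8 stereoisomers in total.

yes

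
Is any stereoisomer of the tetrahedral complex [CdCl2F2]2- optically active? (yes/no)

no

Only one geometric arrangement is possible.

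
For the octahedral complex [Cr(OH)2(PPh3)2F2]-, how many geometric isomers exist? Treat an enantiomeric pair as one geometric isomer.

An octahedron has six vertices in three trans pairs; every non-trans pair is cis.
Systematic placement gives 5 geometric isomers: OH trans, PPh3 trans, F trans; OH cis, PPh3 cis, F trans; OH cis, PPh3 trans, F cis; OH cis, PPh3 cis, F cis (chiral); OH trans, PPh3 cis, F cis.

5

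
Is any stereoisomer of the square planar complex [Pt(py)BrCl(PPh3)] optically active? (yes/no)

The distinct arrangements are (3 in all): (Br/PPh3 trans, Cl/py trans); (Br/py trans, Cl/PPh3 trans); (Br/Cl trans, PPh3/py trans).
Each arrangement has an internal mirror plane or centre of symmetry, so none is chiral.

no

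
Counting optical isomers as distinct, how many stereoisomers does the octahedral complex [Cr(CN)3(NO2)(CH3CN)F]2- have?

The six octahedral sites form three mutually perpendicular trans pairs.
Working through the distinct placements yields 4 geometric isomers: CN mer (3 arrangements); CN fac (chiral).
One of these lacks any improper symmetry element and so occurs as an enantiomeric pair, giving 4 + 1 = 5 stereoisomers in total.

5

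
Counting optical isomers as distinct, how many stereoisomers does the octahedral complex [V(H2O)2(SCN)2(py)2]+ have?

6

Systematic placement gives 5 geometric isomers: H2O trans, SCN trans, py trans; H2O trans, SCN cis, py cis; H2O cis, SCN cis, py trans; H2O cis, SCN cis, py cis (chiral); H2O cis, SCN trans, py cis.
One of these lacks any improper symmetry element and so occurs as an enantiomeric pair, giving 5 + 1 = 6 stereoisomers in total.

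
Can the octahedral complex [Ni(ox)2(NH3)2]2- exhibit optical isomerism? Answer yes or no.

In an octahedral complex each vertex has one trans partner and four cis neighbours.
Each ox is bidentate and must span two cis positions.
Working through the distinct placements yields 2 geometric isomers: NH3 trans; NH3 cis (chiral).
One of these lacks any improper symmetry element and so occurs as an enantiomeric pair, giving 2 + 1 = 3 stereoisomers in total.

yes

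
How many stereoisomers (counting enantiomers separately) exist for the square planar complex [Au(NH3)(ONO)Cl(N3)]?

3

A square has two trans pairs of vertices; adjacent vertices are cis.
The distinct arrangements are (3 in all): (Cl/NH3 trans, N3/ONO trans); (Cl/ONO trans, N3/NH3 trans); (Cl/N3 trans, NH3/ONO trans).
Each arrangement has an internal mirror plane or centre of symmetry, so none is chiral.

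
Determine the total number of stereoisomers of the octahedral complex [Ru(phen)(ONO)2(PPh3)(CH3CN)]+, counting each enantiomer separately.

6

The six octahedral sites form three mutually perpendicular trans pairs.
Each phen is bidentate and must span two cis positions.
The distinct arrangements are (4 in all): ONO cis (3 arrangements, 2 chiral); ONO trans.
Of these, 2 lack any improper symmetry element and so occur as enantiomeric pairs, giving 4 + 2 = 6 stereoisomers in total.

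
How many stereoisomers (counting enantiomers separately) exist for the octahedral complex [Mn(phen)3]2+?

In an octahedral complex each vertex has one trans partner and four cis neighbours.
Each phen is bidentate and must span two cis positions.
Only one geometric arrangement is possible; it has no improper symmetry element, so it exists as a pair of enantiomers (2 stereoisomers).

2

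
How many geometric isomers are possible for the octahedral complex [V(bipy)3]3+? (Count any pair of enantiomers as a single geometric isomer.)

The six octahedral sites form three mutually perpendicular trans pairs.
Each bipy is bidentate and must span two cis positions.
Only one geometric arrangement is possible; it has no improper symmetry element, so it exists as a pair of enantiomers (2 stereoisomers).

1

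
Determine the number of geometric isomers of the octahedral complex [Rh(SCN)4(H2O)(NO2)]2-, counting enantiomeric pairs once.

An octahedron has six vertices in three trans pairs; every non-trans pair is cis.
Working through the distinct placements yields 2 geometric isomers: H2O and NO2 mutually trans; H2O and NO2 mutually cis.

2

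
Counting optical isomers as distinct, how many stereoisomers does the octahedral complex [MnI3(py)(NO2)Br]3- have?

5

Working through the distinct placements yields 4 geometric isomers: I mer (3 arrangements); I fac (chiral).
One of these lacks any improper symmetry element and so occurs as an enantiomeric pair, giving 4 + 1 = 5 stereoisomers in total.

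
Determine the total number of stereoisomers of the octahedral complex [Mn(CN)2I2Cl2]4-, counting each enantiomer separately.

6

In an octahedral complex each vertex has one trans partner and four cis neighbours.
The distinct arrangements are (5 in all): CN trans, I trans, Cl trans; CN trans, I cis, Cl cis; CN cis, I trans, Cl cis; CN cis, I cis, Cl cis (chiral); CN cis, I cis, Cl trans.
One of these lacks any improper symmetry element and so occurs as an enantiomeric pair, giving 5 + 1 = 6 stereoisomers in total.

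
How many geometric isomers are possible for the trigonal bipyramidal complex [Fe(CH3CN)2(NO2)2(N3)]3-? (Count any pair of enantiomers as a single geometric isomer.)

A trigonal bipyramid has two axial and three equatorial sites, which are chemically inequivalent.
Exhaustive case analysis gives 5 geometric isomers.

5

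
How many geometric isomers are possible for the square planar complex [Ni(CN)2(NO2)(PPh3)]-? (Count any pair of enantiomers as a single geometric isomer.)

2

In a square planar complex each vertex has one trans partner and two cis neighbours.
There are 2 geometric isomers: CN cis; CN trans.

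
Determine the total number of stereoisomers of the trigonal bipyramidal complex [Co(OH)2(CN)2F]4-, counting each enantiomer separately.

6

Placing the ligands in turn and identifying arrangements related by rotation or reflection leaves 5 distinct geometric isomers.
One of these lacks any improper symmetry element and so occurs as an enantiomeric pair, giving 5 + 1 = 6 stereoisomers in total.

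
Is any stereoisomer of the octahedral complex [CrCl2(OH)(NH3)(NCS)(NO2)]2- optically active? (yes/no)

yes

The six octahedral sites form three mutually perpendicular trans pairs.
Systematic enumeration (placing each ligand type in turn and discarding arrangements equivalent by rotation or reflection) gives 9 geometric isomers.
Of these, 6 lack any improper symmetry element and so occur as enantiomeric pairs, giving 9 + 6 = 15 stereoisomers in total.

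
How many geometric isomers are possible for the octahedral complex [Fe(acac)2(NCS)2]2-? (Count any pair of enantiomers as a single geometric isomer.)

The six octahedral sites form three mutually perpendicular trans pairs.
Each acac is bidentate and must span two cis positions.
Working through the distinct placements yields 2 geometric isomers: NCS trans; NCS cis (chiral).

2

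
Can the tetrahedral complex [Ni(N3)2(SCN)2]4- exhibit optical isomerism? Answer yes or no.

In a tetrahedral complex all four positions are equivalent and every pair of ligands is adjacent — there is no cis/trans distinction.
Only one geometric arrangement is possible.

no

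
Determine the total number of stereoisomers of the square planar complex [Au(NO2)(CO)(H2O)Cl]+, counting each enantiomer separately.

3

Working through the distinct placements yields 3 geometric isomers: (CO/H2O trans, Cl/NO2 trans); (CO/NO2 trans, Cl/H2O trans); (CO/Cl trans, H2O/NO2 trans).
Each arrangement has an internal mirror plane or centre of symmetry, so none is chiral.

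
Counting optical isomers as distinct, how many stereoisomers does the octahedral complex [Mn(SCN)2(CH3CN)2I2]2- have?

6

An octahedron has six vertices in three trans pairs; every non-trans pair is cis.
Systematic placement gives 5 geometric isomers: SCN trans, CH3CN trans, I trans; SCN cis, CH3CN trans, I cis; SCN trans, CH3CN cis, I cis; SCN cis, CH3CN cis, I cis (chiral); SCN cis, CH3CN cis, I trans.
One of these lacks any improper symmetry element and so occurs as an enantiomeric pair, giving 5 + 1 = 6 stereoisomers in total.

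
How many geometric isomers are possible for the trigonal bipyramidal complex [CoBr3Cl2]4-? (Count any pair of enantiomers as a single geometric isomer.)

3

The distinct arrangements are (3 in all): Cl both equatorial; Cl one axial, one equatorial; Cl both axial.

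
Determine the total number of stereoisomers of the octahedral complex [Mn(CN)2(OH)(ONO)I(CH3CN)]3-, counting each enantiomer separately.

15

An octahedron has six vertices in three trans pairs; every non-trans pair is cis.
Exhaustive case analysis gives 9 geometric isomers.
Of these, 6 lack any improper symmetry element and so occur as enantiomeric pairs, giving 9 + 6 = 15 stereoisomers in total.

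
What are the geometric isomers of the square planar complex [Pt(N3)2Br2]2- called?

A square has two trans pairs of vertices; adjacent vertices are cis.
Systematic placement gives 2 geometric isomers: N3 cis; N3 trans.

cis and trans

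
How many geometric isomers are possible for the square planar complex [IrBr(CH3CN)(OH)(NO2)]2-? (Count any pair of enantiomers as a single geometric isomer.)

3

There are 3 geometric isomers: (Br/NO2 trans, CH3CN/OH trans); (Br/OH trans, CH3CN/NO2 trans); (Br/CH3CN trans, NO2/OH trans).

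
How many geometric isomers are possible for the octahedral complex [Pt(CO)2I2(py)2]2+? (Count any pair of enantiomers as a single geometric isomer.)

An octahedron has six vertices in three trans pairs; every non-trans pair is cis.
The distinct arrangements are (5 in all): CO trans, I trans, py trans; CO trans, I cis, py cis; CO cis, I cis, py trans; CO cis, I cis, py cis (chiral); CO cis, I trans, py cis.

5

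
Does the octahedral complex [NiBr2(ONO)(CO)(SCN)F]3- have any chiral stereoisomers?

An octahedron has six vertices in three trans pairs; every non-trans pair is cis.
Exhaustive case analysis gives 9 geometric isomers.
Of these, 6 lack any improper symmetry element and so occur as enantiomeric pairs, giving 9 + 6 = 15 stereoisomers in total.

yes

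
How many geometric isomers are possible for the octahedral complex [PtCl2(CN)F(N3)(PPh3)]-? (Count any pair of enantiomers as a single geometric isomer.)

9

The six octahedral sites form three mutually perpendicular trans pairs.
Systematic enumeration (placing each ligand type in turn and discarding arrangements equivalent by rotation or reflection) gives 9 geometric isomers.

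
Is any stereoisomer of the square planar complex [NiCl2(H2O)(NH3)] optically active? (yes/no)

no

A square has two trans pairs of vertices; adjacent vertices are cis.
Working through the distinct placements yields 2 geometric isomers: Cl cis; Cl trans.
Each arrangement has an internal mirror plane or centre of symmetry, so none is chiral.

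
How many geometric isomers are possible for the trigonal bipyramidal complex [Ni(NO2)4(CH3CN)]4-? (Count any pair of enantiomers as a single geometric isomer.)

A trigonal bipyramid has two axial and three equatorial sites, which are chemically inequivalent.
Systematic placement gives 2 geometric isomers: CH3CN axial; CH3CN equatorial.

2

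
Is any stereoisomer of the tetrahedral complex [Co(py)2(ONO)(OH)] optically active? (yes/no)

no

All four vertices of a tetrahedron are equivalent and mutually adjacent, so cis/trans isomerism cannot arise.
Only one geometric arrangement is possible.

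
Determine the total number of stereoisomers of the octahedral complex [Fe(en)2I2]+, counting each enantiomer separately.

In an octahedral complex each vertex has one trans partner and four cis neighbours.
Each en is bidentate and must span two cis positions.
There are 2 geometric isomers: I trans; I cis (chiral).
One of these lacks any improper symmetry element and so occurs as an enantiomeric pair, giving 2 + 1 = 3 stereoisomers in total.

3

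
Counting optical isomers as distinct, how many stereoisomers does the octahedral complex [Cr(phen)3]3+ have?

In an octahedral complex each vertex has one trans partner and four cis neighbours.
Each phen is bidentate and must span two cis positions.
Only one geometric arrangement is possible; it has no improper symmetry element, so it exists as a pair of enantiomers (2 stereoisomers).

2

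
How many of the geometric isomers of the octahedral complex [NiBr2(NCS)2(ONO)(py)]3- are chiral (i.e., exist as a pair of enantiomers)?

An octahedron has six vertices in three trans pairs; every non-trans pair is cis.
There are 6 geometric isomers: Br trans, NCS trans; Br trans, NCS cis; Br cis, NCS cis (3 arrangements, 2 chiral); Br cis, NCS trans.
Of these, 2 lack any improper symmetry element and so occur as enantiomeric pairs, giving 6 + 2 = 8 stereoisomers in total.

2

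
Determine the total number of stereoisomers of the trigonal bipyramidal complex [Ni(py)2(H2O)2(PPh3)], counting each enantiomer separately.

In a trigonal bipyramid the two axial positions differ from the three equatorial ones.
Placing the ligands in turn and identifying arrangements related by rotation or reflection leaves 5 distinct geometric isomers.
One of these lacks any improper symmetry element and so occurs as an enantiomeric pair, giving 5 + 1 = 6 stereoisomers in total.

6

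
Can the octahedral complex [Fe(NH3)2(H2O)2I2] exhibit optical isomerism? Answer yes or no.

An octahedron has six vertices in three trans pairs; every non-trans pair is cis.
Systematic placement gives 5 geometric isomers: NH3 trans, H2O trans, I trans; NH3 cis, H2O trans, I cis; NH3 trans, H2O cis, I cis; NH3 cis, H2O cis, I cis (chiral); NH3 cis, H2O cis, I trans.
One of these lacks any improper symmetry element and so occurs as an enantiomeric pair, giving 5 + 1 = 6 stereoisomers in total.

yes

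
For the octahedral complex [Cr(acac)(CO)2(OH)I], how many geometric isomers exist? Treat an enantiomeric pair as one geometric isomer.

In an octahedral complex each vertex has one trans partner and four cis neighbours.
Each acac is bidentate and must span two cis positions.
Systematic placement gives 4 geometric isomers: CO trans; CO cis (3 arrangements, 2 chiral).

4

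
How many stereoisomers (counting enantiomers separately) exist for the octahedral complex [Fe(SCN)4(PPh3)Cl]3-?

Working through the distinct placements yields 2 geometric isomers: PPh3 and Cl mutually trans; PPh3 and Cl mutually cis.
Each arrangement has an internal mirror plane or centre of symmetry, so none is chiral.

2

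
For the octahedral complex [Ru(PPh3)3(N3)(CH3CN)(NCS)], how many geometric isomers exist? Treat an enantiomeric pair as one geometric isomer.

4

An octahedron has six vertices in three trans pairs; every non-trans pair is cis.
Working through the distinct placements yields 4 geometric isomers: PPh3 mer (3 arrangements); PPh3 fac (chiral).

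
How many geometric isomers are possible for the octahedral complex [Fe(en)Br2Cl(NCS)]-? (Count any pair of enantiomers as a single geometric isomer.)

Each en is bidentate and must span two cis positions.
There are 4 geometric isomers: Br trans; Br cis (3 arrangements, 2 chiral).

4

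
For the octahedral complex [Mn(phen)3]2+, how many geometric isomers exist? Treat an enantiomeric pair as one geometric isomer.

1

The six octahedral sites form three mutually perpendicular trans pairs.
Each phen is bidentate and must span two cis positions.
Only one geometric arrangement is possible; it has no improper symmetry element, so it exists as a pair of enantiomers (2 stereoisomers).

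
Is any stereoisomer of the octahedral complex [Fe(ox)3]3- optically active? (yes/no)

The six octahedral sites form three mutually perpendicular trans pairs.
Each ox is bidentate and must span two cis positions.
Only one geometric arrangement is possible; it has no improper symmetry element, so it exists as a pair of enantiomers (2 stereoisomers).

yes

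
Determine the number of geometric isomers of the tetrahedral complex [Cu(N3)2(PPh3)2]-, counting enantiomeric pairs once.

In a tetrahedral complex all four positions are equivalent and every pair of ligands is adjacent — there is no cis/trans distinction.
Only one geometric arrangement is possible.

1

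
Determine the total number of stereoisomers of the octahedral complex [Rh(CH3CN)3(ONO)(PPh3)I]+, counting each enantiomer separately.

5

An octahedron has six vertices in three trans pairs; every non-trans pair is cis.
Systematic placement gives 4 geometric isomers: CH3CN mer (3 arrangements); CH3CN fac (chiral).
One of these lacks any improper symmetry element and so occurs as an enantiomeric pair, giving 4 + 1 = 5 stereoisomers in total.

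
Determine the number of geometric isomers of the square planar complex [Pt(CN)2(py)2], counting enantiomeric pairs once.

2

Working through the distinct placements yields 2 geometric isomers: CN cis; CN trans.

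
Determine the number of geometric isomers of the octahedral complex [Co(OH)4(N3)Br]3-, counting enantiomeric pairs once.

2

In an octahedral complex each vertex has one trans partner and four cis neighbours.
The distinct arrangements are (2 in all): N3 and Br mutually trans; N3 and Br mutually cis.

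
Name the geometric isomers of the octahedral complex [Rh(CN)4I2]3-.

cis and trans

The six octahedral sites form three mutually perpendicular trans pairs.
Systematic placement gives 2 geometric isomers: I trans; I cis.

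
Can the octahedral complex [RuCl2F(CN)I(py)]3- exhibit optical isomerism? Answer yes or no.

An octahedron has six vertices in three trans pairs; every non-trans pair is cis.
Placing the ligands in turn and identifying arrangements related by rotation or reflection leaves 9 distinct geometric isomers.
Of these, 6 lack any improper symmetry element and so occur as enantiomeric pairs, giving 9 + 6 = 15 stereoisomers in total.

yes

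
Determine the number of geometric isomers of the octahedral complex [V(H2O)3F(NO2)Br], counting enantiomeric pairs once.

4

In an octahedral complex each vertex has one trans partner and four cis neighbours.
Working through the distinct placements yields 4 geometric isomers: H2O mer (3 arrangements); H2O fac (chiral).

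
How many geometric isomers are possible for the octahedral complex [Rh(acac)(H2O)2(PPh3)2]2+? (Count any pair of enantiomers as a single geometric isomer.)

An octahedron has six vertices in three trans pairs; every non-trans pair is cis.
Each acac is bidentate and must span two cis positions.
Working through the distinct placements yields 3 geometric isomers: H2O trans, PPh3 cis; H2O cis, PPh3 cis (chiral); H2O cis, PPh3 trans.

3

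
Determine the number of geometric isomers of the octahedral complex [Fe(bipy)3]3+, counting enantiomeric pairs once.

The six octahedral sites form three mutually perpendicular trans pairs.
Each bipy is bidentate and must span two cis positions.
Only one geometric arrangement is possible; it has no improper symmetry element, so it exists as a pair of enantiomers (2 stereoisomers).

1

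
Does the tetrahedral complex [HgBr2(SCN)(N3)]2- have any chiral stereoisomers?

All four vertices of a tetrahedron are equivalent and mutually adjacent, so cis/trans isomerism cannot arise.
Only one geometric arrangement is possible.

no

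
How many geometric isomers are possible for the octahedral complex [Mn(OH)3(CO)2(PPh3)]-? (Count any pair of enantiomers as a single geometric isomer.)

3

An octahedron has six vertices in three trans pairs; every non-trans pair is cis.
Systematic placement gives 3 geometric isomers: OH mer, CO trans; OH fac, CO cis; OH mer, CO cis.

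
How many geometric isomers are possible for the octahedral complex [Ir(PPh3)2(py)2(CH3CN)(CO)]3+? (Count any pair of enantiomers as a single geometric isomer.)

6

In an octahedral complex each vertex has one trans partner and four cis neighbours.
The distinct arrangements are (6 in all): PPh3 trans, py trans; PPh3 cis, py cis (3 arrangements, 2 chiral); PPh3 cis, py trans; PPh3 trans, py cis.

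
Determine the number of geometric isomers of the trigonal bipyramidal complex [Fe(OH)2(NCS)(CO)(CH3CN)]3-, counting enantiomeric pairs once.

A trigonal bipyramid has two axial and three equatorial sites, which are chemically inequivalent.
Systematic enumeration (placing each ligand type in turn and discarding arrangements equivalent by rotation or reflection) gives 7 geometric isomers.

7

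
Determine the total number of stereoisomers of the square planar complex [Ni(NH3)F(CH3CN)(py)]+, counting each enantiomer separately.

3

Working through the distinct placements yields 3 geometric isomers: (CH3CN/NH3 trans, F/py trans); (CH3CN/py trans, F/NH3 trans); (CH3CN/F trans, NH3/py trans).
Each arrangement has an internal mirror plane or centre of symmetry, so none is chiral.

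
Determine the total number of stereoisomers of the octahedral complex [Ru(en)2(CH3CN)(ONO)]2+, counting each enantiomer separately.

3

An octahedron has six vertices in three trans pairs; every non-trans pair is cis.
Each en is bidentate and must span two cis positions.
Working through the distinct placements yields 2 geometric isomers: CH3CN and ONO mutually trans; CH3CN and ONO mutually cis (chiral).
One of these lacks any improper symmetry element and so occurs as an enantiomeric pair, giving 2 + 1 = 3 stereoisomers in total.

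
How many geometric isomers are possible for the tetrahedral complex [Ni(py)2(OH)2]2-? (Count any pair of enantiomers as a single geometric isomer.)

In a tetrahedral complex all four positions are equivalent and every pair of ligands is adjacent — there is no cis/trans distinction.
Only one geometric arrangement is possible.

1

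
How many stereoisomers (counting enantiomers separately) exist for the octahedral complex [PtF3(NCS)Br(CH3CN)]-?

In an octahedral complex each vertex has one trans partner and four cis neighbours.
There are 4 geometric isomers: F mer (3 arrangements); F fac (chiral).
One of these lacks any improper symmetry element and so occurs as an enantiomeric pair, giving 4 + 1 = 5 stereoisomers in total.

5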